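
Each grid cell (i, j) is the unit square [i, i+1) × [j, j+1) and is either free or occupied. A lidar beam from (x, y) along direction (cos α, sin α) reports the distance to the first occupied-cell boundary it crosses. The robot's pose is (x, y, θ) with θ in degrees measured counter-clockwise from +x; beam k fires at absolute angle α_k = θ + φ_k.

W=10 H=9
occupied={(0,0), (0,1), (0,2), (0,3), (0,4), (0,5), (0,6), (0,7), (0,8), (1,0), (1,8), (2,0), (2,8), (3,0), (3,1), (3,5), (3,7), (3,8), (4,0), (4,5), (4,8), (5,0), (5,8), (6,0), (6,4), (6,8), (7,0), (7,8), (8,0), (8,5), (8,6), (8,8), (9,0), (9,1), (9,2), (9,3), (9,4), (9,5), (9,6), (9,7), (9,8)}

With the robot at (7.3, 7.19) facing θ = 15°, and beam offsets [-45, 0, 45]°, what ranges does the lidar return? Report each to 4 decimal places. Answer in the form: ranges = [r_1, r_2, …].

beam 1: φ=-45°, α=330°
  d=(0.8660,-0.5000)  start (7,7)  tX=0.8083 tY=0.3800  stride 1/|dx|=1.1547 1/|dy|=2.0000
    cross y-line → (7,6), t=0.3800
    cross x-line → (8,6), t=0.8083 (wall)
  → r_1 = 0.8083
beam 2: φ=0°, α=15°
  d=(0.9659,0.2588)  start (7,7)  tX=0.7247 tY=3.1296  stride 1/|dx|=1.0353 1/|dy|=3.8637
    cross x-line → (8,7), t=0.7247
    cross x-line → (9,7), t=1.7600 (wall)
  → r_2 = 1.7600
beam 3: φ=45°, α=60°
  d=(0.5000,0.8660)  start (7,7)  tX=1.4000 tY=0.9353  stride 1/|dx|=2.0000 1/|dy|=1.1547
    cross y-line → (7,8), t=0.9353 (wall)
  → r_3 = 0.9353

ranges = [0.8083, 1.7600, 0.9353]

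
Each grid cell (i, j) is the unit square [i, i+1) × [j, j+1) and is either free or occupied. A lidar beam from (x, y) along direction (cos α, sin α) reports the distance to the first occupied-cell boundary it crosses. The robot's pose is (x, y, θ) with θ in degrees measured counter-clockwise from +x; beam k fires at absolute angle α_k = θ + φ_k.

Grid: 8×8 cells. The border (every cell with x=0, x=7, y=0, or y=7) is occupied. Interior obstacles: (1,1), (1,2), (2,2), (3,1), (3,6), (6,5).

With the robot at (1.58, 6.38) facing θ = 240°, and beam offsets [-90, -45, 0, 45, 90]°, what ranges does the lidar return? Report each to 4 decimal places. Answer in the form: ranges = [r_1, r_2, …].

beam 1: φ=-90°, α=150°
  direction (-0.8660, 0.5000); cell (1,6); t to first gridline: x 0.6697, y 1.2400 (then +1.1547 / +2.0000)
    (0,6) via x @ 0.6697  # hit
  → r_1 = 0.6697
beam 2: φ=-45°, α=195°
  direction (-0.9659, -0.2588); cell (1,6); t to first gridline: x 0.6005, y 1.4682 (then +1.0353 / +3.8637)
    (0,6) via x @ 0.6005  # hit
  → r_2 = 0.6005
beam 3: φ=0°, α=240°
  direction (-0.5000, -0.8660); cell (1,6); t to first gridline: x 1.1600, y 0.4388 (then +2.0000 / +1.1547)
    (1,5) via y @ 0.4388
    (0,5) via x @ 1.1600  # hit
  → r_3 = 1.1600
beam 4: φ=45°, α=285°
  direction (0.2588, -0.9659); cell (1,6); t to first gridline: x 1.6228, y 0.3934 (then +3.8637 / +1.0353)
    (1,5) via y @ 0.3934
    (1,4) via y @ 1.4287
    (2,4) via x @ 1.6228
    (2,3) via y @ 2.4640
    (2,2) via y @ 3.4992  # hit
  → r_4 = 3.4992
beam 5: φ=90°, α=330°
  direction (0.8660, -0.5000); cell (1,6); t to first gridline: x 0.4850, y 0.7600 (then +1.1547 / +2.0000)
    (2,6) via x @ 0.4850
    (2,5) via y @ 0.7600
    (3,5) via x @ 1.6397
    (3,4) via y @ 2.7600
    (4,4) via x @ 2.7944
    (5,4) via x @ 3.9491
    (5,3) via y @ 4.7600
    (6,3) via x @ 5.1038
    (7,3) via x @ 6.2585  # hit
  → r_5 = 6.2585

ranges = [0.6697, 0.6005, 1.1600, 3.4992, 6.2585]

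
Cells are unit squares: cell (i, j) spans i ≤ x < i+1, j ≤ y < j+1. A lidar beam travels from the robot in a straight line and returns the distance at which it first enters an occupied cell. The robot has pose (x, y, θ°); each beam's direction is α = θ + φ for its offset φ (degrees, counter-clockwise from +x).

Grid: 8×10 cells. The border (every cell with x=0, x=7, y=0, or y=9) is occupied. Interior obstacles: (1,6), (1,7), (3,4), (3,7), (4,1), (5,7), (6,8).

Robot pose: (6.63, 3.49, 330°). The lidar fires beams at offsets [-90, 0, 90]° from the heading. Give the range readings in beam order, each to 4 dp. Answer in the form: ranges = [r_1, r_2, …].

beam 1: φ=-90°, α=240°
  direction (-0.5000, -0.8660); cell (6,3); t to first gridline: x 1.2600, y 0.5658 (then +2.0000 / +1.1547)
    (6,2) via y @ 0.5658
    (5,2) via x @ 1.2600
    (5,1) via y @ 1.7205
    (5,0) via y @ 2.8752  # hit
  → r_1 = 2.8752
beam 2: φ=0°, α=330°
  direction (0.8660, -0.5000); cell (6,3); t to first gridline: x 0.4272, y 0.9800 (then +1.1547 / +2.0000)
    (7,3) via x @ 0.4272  # hit
  → r_2 = 0.4272
beam 3: φ=90°, α=60°
  direction (0.5000, 0.8660); cell (6,3); t to first gridline: x 0.7400, y 0.5889 (then +2.0000 / +1.1547)
    (6,4) via y @ 0.5889
    (7,4) via x @ 0.7400  # hit
  → r_3 = 0.7400

ranges = [2.8752, 0.4272, 0.7400]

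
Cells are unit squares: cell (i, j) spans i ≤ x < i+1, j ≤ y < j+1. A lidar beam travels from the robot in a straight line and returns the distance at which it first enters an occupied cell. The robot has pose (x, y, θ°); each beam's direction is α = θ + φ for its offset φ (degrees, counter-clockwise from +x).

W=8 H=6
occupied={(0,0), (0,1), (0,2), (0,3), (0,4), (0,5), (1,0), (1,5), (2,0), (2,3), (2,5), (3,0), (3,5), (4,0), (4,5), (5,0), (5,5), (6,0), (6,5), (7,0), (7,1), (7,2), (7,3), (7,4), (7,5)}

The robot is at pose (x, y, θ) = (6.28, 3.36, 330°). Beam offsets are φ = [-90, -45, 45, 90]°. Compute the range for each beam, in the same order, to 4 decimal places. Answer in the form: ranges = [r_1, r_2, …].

beam 1: φ=-90°, α=240°
  direction (-0.5000, -0.8660); cell (6,3); t to first gridline: x 0.5600, y 0.4157 (then +2.0000 / +1.1547)
    (6,2) via y @ 0.4157
    (5,2) via x @ 0.5600
    (5,1) via y @ 1.5704
    (4,1) via x @ 2.5600
    (4,0) via y @ 2.7251  # hit
  → r_1 = 2.7251
beam 2: φ=-45°, α=285°
  direction (0.2588, -0.9659); cell (6,3); t to first gridline: x 2.7819, y 0.3727 (then +3.8637 / +1.0353)
    (6,2) via y @ 0.3727
    (6,1) via y @ 1.4080
    (6,0) via y @ 2.4433  # hit
  → r_2 = 2.4433
beam 3: φ=45°, α=15°
  direction (0.9659, 0.2588); cell (6,3); t to first gridline: x 0.7454, y 2.4728 (then +1.0353 / +3.8637)
    (7,3) via x @ 0.7454  # hit
  → r_3 = 0.7454
beam 4: φ=90°, α=60°
  direction (0.5000, 0.8660); cell (6,3); t to first gridline: x 1.4400, y 0.7390 (then +2.0000 / +1.1547)
    (6,4) via y @ 0.7390
    (7,4) via x @ 1.4400  # hit
  → r_4 = 1.4400

ranges = [2.7251, 2.4433, 0.7454, 1.4400]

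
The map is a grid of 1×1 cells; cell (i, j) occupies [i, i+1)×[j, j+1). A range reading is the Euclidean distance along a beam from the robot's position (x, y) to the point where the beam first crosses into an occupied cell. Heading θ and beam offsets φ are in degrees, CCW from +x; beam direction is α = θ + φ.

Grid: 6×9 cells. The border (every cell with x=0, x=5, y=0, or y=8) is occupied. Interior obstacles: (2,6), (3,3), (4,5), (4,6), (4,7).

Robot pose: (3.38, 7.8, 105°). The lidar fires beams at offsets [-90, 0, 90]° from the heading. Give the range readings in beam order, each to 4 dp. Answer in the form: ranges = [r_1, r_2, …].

ranges = [0.6419, 0.2071, 2.4640]

beam 1: φ=-90°, α=15°
  direction (0.9659, 0.2588); cell (3,7); t to first gridline: x 0.6419, y 0.7727 (then +1.0353 / +3.8637)
    (4,7) via x @ 0.6419  # hit
  → r_1 = 0.6419
beam 2: φ=0°, α=105°
  direction (-0.2588, 0.9659); cell (3,7); t to first gridline: x 1.4682, y 0.2071 (then +3.8637 / +1.0353)
    (3,8) via y @ 0.2071  # hit
  → r_2 = 0.2071
beam 3: φ=90°, α=195°
  direction (-0.9659, -0.2588); cell (3,7); t to first gridline: x 0.3934, y 3.0910 (then +1.0353 / +3.8637)
    (2,7) via x @ 0.3934
    (1,7) via x @ 1.4287
    (0,7) via x @ 2.4640  # hit
  → r_3 = 2.4640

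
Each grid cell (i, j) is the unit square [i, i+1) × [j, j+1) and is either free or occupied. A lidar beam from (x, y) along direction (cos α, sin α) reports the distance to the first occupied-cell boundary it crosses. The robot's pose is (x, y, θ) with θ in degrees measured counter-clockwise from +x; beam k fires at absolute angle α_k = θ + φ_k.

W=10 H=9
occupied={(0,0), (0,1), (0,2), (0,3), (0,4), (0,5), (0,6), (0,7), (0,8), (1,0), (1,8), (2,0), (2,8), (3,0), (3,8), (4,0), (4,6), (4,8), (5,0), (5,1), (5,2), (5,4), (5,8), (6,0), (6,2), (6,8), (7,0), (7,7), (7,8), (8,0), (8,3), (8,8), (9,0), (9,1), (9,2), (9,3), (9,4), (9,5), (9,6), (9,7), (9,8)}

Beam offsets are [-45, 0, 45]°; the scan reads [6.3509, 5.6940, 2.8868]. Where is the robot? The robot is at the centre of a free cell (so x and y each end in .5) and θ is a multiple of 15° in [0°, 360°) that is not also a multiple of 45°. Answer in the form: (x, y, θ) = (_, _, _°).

Candidates: 49 free-cell centres × 16 headings = 784 poses. Raycast each; keep the one whose scan matches to 4 dp.
  (6.5, 7.5, 345°): beam 1 = 4.0415 ≠ 6.3509 ✗
  (1.5, 2.5, 105°): beam 1 = 5.0000 ≠ 6.3509 ✗
  (7.5, 4.5, 105°): beam 1 = 3.0000 ≠ 6.3509 ✗
  (3.5, 2.5, 15°): beam 1 = 1.7321 ≠ 6.3509 ✗
  …
  (3.5, 2.5, 105°): r_1=6.3509, r_2=5.6940, r_3=2.8868 — all match ✓
No second candidate reproduces the full scan.

(x, y, θ) = (3.5, 2.5, 105°)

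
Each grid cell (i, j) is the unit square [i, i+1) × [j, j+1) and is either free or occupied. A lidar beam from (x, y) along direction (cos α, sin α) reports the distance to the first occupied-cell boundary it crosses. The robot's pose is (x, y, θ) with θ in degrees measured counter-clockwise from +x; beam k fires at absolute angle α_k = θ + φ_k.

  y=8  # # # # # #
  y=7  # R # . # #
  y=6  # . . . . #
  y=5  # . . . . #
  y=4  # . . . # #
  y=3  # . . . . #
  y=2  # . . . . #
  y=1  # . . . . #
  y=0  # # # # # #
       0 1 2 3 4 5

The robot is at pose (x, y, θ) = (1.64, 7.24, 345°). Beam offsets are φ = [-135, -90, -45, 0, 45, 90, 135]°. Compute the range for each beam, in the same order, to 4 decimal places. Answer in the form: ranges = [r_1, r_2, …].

beam 1: φ=-135°, α=210°
  d=(-0.8660,-0.5000)  start (1,7)  tX=0.7390 tY=0.4800  stride 1/|dx|=1.1547 1/|dy|=2.0000
    cross y-line → (1,6), t=0.4800
    cross x-line → (0,6), t=0.7390 (wall)
  → r_1 = 0.7390
beam 2: φ=-90°, α=255°
  d=(-0.2588,-0.9659)  start (1,7)  tX=2.4728 tY=0.2485  stride 1/|dx|=3.8637 1/|dy|=1.0353
    cross y-line → (1,6), t=0.2485
    cross y-line → (1,5), t=1.2837
    cross y-line → (1,4), t=2.3190
    cross x-line → (0,4), t=2.4728 (wall)
  → r_2 = 2.4728
beam 3: φ=-45°, α=300°
  d=(0.5000,-0.8660)  start (1,7)  tX=0.7200 tY=0.2771  stride 1/|dx|=2.0000 1/|dy|=1.1547
    cross y-line → (1,6), t=0.2771
    cross x-line → (2,6), t=0.7200
    cross y-line → (2,5), t=1.4318
    cross y-line → (2,4), t=2.5865
    cross x-line → (3,4), t=2.7200
    cross y-line → (3,3), t=3.7412
    cross x-line → (4,3), t=4.7200
    cross y-line → (4,2), t=4.8959
    cross y-line → (4,1), t=6.0506
    cross x-line → (5,1), t=6.7200 (wall)
  → r_3 = 6.7200
beam 4: φ=0°, α=345°
  d=(0.9659,-0.2588)  start (1,7)  tX=0.3727 tY=0.9273  stride 1/|dx|=1.0353 1/|dy|=3.8637
    cross x-line → (2,7), t=0.3727 (wall)
  → r_4 = 0.3727
beam 5: φ=45°, α=30°
  d=(0.8660,0.5000)  start (1,7)  tX=0.4157 tY=1.5200  stride 1/|dx|=1.1547 1/|dy|=2.0000
    cross x-line → (2,7), t=0.4157 (wall)
  → r_5 = 0.4157
beam 6: φ=90°, α=75°
  d=(0.2588,0.9659)  start (1,7)  tX=1.3909 tY=0.7868  stride 1/|dx|=3.8637 1/|dy|=1.0353
    cross y-line → (1,8), t=0.7868 (wall)
  → r_6 = 0.7868
beam 7: φ=135°, α=120°
  d=(-0.5000,0.8660)  start (1,7)  tX=1.2800 tY=0.8776  stride 1/|dx|=2.0000 1/|dy|=1.1547
    cross y-line → (1,8), t=0.8776 (wall)
  → r_7 = 0.8776

ranges = [0.7390, 2.4728, 6.7200, 0.3727, 0.4157, 0.7868, 0.8776]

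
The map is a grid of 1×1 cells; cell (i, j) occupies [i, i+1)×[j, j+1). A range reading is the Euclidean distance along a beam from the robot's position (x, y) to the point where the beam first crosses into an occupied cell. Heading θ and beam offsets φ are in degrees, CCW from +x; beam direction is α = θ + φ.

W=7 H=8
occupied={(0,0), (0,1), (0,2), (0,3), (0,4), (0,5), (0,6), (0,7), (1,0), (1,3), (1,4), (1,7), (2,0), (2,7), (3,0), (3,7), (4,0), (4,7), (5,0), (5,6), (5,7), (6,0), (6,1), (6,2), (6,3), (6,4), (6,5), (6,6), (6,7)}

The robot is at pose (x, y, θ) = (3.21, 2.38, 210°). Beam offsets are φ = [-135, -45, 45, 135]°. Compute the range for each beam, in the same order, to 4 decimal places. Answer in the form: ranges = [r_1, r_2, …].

beam 1: φ=-135°, α=75°
  dir = (cos 75°, sin 75°) = (0.2588, 0.9659); from cell (3,2)
  next x-line at t=3.0523, next y-line at t=0.6419; Δt_x=3.8637, Δt_y=1.0353
    y: enter (3,3) at t=0.6419
    y: enter (3,4) at t=1.6771
    y: enter (3,5) at t=2.7124
    x: enter (4,5) at t=3.0523
    y: enter (4,6) at t=3.7477
    y: enter (4,7) at t=4.7830 ← occupied
  → r_1 = 4.7830
beam 2: φ=-45°, α=165°
  dir = (cos 165°, sin 165°) = (-0.9659, 0.2588); from cell (3,2)
  next x-line at t=0.2174, next y-line at t=2.3955; Δt_x=1.0353, Δt_y=3.8637
    x: enter (2,2) at t=0.2174
    x: enter (1,2) at t=1.2527
    x: enter (0,2) at t=2.2880 ← occupied
  → r_2 = 2.2880
beam 3: φ=45°, α=255°
  dir = (cos 255°, sin 255°) = (-0.2588, -0.9659); from cell (3,2)
  next x-line at t=0.8114, next y-line at t=0.3934; Δt_x=3.8637, Δt_y=1.0353
    y: enter (3,1) at t=0.3934
    x: enter (2,1) at t=0.8114
    y: enter (2,0) at t=1.4287 ← occupied
  → r_3 = 1.4287
beam 4: φ=135°, α=345°
  dir = (cos 345°, sin 345°) = (0.9659, -0.2588); from cell (3,2)
  next x-line at t=0.8179, next y-line at t=1.4682; Δt_x=1.0353, Δt_y=3.8637
    x: enter (4,2) at t=0.8179
    y: enter (4,1) at t=1.4682
    x: enter (5,1) at t=1.8531
    x: enter (6,1) at t=2.8884 ← occupied
  → r_4 = 2.8884

ranges = [4.7830, 2.2880, 1.4287, 2.8884]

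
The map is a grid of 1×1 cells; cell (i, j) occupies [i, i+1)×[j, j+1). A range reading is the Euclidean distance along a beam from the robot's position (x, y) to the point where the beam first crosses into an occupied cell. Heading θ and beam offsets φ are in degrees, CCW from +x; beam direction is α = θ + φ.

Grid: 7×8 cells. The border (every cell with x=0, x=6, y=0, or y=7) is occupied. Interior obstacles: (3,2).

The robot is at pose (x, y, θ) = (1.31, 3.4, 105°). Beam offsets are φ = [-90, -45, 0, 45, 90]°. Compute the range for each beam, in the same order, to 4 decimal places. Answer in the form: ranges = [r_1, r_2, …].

ranges = [4.8554, 4.1569, 1.1977, 0.3580, 0.3209]

beam 1: φ=-90°, α=15°
  d=(0.9659,0.2588)  start (1,3)  tX=0.7143 tY=2.3182  stride 1/|dx|=1.0353 1/|dy|=3.8637
    cross x-line → (2,3), t=0.7143
    cross x-line → (3,3), t=1.7496
    cross y-line → (3,4), t=2.3182
    cross x-line → (4,4), t=2.7849
    cross x-line → (5,4), t=3.8202
    cross x-line → (6,4), t=4.8554 (wall)
  → r_1 = 4.8554
beam 2: φ=-45°, α=60°
  d=(0.5000,0.8660)  start (1,3)  tX=1.3800 tY=0.6928  stride 1/|dx|=2.0000 1/|dy|=1.1547
    cross y-line → (1,4), t=0.6928
    cross x-line → (2,4), t=1.3800
    cross y-line → (2,5), t=1.8475
    cross y-line → (2,6), t=3.0022
    cross x-line → (3,6), t=3.3800
    cross y-line → (3,7), t=4.1569 (wall)
  → r_2 = 4.1569
beam 3: φ=0°, α=105°
  d=(-0.2588,0.9659)  start (1,3)  tX=1.1977 tY=0.6212  stride 1/|dx|=3.8637 1/|dy|=1.0353
    cross y-line → (1,4), t=0.6212
    cross x-line → (0,4), t=1.1977 (wall)
  → r_3 = 1.1977
beam 4: φ=45°, α=150°
  d=(-0.8660,0.5000)  start (1,3)  tX=0.3580 tY=1.2000  stride 1/|dx|=1.1547 1/|dy|=2.0000
    cross x-line → (0,3), t=0.3580 (wall)
  → r_4 = 0.3580
beam 5: φ=90°, α=195°
  d=(-0.9659,-0.2588)  start (1,3)  tX=0.3209 tY=1.5455  stride 1/|dx|=1.0353 1/|dy|=3.8637
    cross x-line → (0,3), t=0.3209 (wall)
  → r_5 = 0.3209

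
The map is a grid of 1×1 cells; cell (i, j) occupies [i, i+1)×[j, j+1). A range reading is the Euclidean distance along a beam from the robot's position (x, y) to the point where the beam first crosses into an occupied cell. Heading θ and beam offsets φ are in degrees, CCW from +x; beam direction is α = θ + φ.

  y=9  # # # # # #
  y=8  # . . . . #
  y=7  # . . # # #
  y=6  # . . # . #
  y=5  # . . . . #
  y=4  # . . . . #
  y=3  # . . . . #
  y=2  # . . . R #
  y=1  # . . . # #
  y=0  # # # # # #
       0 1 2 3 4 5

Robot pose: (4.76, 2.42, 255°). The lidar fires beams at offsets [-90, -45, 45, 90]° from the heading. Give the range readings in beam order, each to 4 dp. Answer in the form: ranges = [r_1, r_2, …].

beam 1: φ=-90°, α=165°
  d=(-0.9659,0.2588)  start (4,2)  tX=0.7868 tY=2.2409  stride 1/|dx|=1.0353 1/|dy|=3.8637
    cross x-line → (3,2), t=0.7868
    cross x-line → (2,2), t=1.8221
    cross y-line → (2,3), t=2.2409
    cross x-line → (1,3), t=2.8574
    cross x-line → (0,3), t=3.8926 (wall)
  → r_1 = 3.8926
beam 2: φ=-45°, α=210°
  d=(-0.8660,-0.5000)  start (4,2)  tX=0.8776 tY=0.8400  stride 1/|dx|=1.1547 1/|dy|=2.0000
    cross y-line → (4,1), t=0.8400 (wall)
  → r_2 = 0.8400
beam 3: φ=45°, α=300°
  d=(0.5000,-0.8660)  start (4,2)  tX=0.4800 tY=0.4850  stride 1/|dx|=2.0000 1/|dy|=1.1547
    cross x-line → (5,2), t=0.4800 (wall)
  → r_3 = 0.4800
beam 4: φ=90°, α=345°
  d=(0.9659,-0.2588)  start (4,2)  tX=0.2485 tY=1.6228  stride 1/|dx|=1.0353 1/|dy|=3.8637
    cross x-line → (5,2), t=0.2485 (wall)
  → r_4 = 0.2485

ranges = [3.8926, 0.8400, 0.4800, 0.2485]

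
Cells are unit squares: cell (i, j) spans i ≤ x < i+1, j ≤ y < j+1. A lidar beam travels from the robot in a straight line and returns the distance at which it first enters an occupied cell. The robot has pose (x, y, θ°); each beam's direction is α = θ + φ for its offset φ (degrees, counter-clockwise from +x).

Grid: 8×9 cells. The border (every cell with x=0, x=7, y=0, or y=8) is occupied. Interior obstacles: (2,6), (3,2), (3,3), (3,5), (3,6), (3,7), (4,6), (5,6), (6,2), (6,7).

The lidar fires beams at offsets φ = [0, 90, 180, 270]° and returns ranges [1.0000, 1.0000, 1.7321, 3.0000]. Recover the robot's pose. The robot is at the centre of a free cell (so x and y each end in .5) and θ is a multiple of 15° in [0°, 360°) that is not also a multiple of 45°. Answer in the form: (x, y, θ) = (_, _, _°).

(x, y, θ) = (2.5, 4.5, 330°)

Candidates: 32 free-cell centres × 16 headings = 512 poses. Raycast each; keep the one whose scan matches to 4 dp.
  (1.5, 1.5, 60°): beam 1 = 4.0415 ≠ 1.0000 ✗
  (5.5, 1.5, 255°): beam 1 = 0.5176 ≠ 1.0000 ✗
  (6.5, 1.5, 345°): beam 1 = 0.5176 ≠ 1.0000 ✗
  (5.5, 3.5, 150°): beam 1 = 5.1962 ≠ 1.0000 ✗
  (1.5, 6.5, 150°): beam 1 = 0.5774 ≠ 1.0000 ✗
  …
  (2.5, 4.5, 330°): r_1=1.0000, r_2=1.0000, r_3=1.7321, r_4=3.0000 — all match ✓
Only this pose fits every beam.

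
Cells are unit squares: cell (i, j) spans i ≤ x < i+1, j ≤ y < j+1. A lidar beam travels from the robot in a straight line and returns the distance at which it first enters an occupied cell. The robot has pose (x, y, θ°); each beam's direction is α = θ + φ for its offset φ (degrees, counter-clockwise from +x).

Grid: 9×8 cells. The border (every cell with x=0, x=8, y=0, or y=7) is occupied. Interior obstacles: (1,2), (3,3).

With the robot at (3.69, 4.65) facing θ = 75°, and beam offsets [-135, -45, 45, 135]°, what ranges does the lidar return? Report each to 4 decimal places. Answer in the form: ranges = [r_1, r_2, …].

beam 1: φ=-135°, α=300°
  dir = (cos 300°, sin 300°) = (0.5000, -0.8660); from cell (3,4)
  next x-line at t=0.6200, next y-line at t=0.7506; Δt_x=2.0000, Δt_y=1.1547
    x: enter (4,4) at t=0.6200
    y: enter (4,3) at t=0.7506
    y: enter (4,2) at t=1.9053
    x: enter (5,2) at t=2.6200
    y: enter (5,1) at t=3.0600
    y: enter (5,0) at t=4.2147 ← occupied
  → r_1 = 4.2147
beam 2: φ=-45°, α=30°
  dir = (cos 30°, sin 30°) = (0.8660, 0.5000); from cell (3,4)
  next x-line at t=0.3580, next y-line at t=0.7000; Δt_x=1.1547, Δt_y=2.0000
    x: enter (4,4) at t=0.3580
    y: enter (4,5) at t=0.7000
    x: enter (5,5) at t=1.5127
    x: enter (6,5) at t=2.6674
    y: enter (6,6) at t=2.7000
    x: enter (7,6) at t=3.8221
    y: enter (7,7) at t=4.7000 ← occupied
  → r_2 = 4.7000
beam 3: φ=45°, α=120°
  dir = (cos 120°, sin 120°) = (-0.5000, 0.8660); from cell (3,4)
  next x-line at t=1.3800, next y-line at t=0.4041; Δt_x=2.0000, Δt_y=1.1547
    y: enter (3,5) at t=0.4041
    x: enter (2,5) at t=1.3800
    y: enter (2,6) at t=1.5588
    y: enter (2,7) at t=2.7135 ← occupied
  → r_3 = 2.7135
beam 4: φ=135°, α=210°
  dir = (cos 210°, sin 210°) = (-0.8660, -0.5000); from cell (3,4)
  next x-line at t=0.7967, next y-line at t=1.3000; Δt_x=1.1547, Δt_y=2.0000
    x: enter (2,4) at t=0.7967
    y: enter (2,3) at t=1.3000
    x: enter (1,3) at t=1.9514
    x: enter (0,3) at t=3.1061 ← occupied
  → r_4 = 3.1061

ranges = [4.2147, 4.7000, 2.7135, 3.1061]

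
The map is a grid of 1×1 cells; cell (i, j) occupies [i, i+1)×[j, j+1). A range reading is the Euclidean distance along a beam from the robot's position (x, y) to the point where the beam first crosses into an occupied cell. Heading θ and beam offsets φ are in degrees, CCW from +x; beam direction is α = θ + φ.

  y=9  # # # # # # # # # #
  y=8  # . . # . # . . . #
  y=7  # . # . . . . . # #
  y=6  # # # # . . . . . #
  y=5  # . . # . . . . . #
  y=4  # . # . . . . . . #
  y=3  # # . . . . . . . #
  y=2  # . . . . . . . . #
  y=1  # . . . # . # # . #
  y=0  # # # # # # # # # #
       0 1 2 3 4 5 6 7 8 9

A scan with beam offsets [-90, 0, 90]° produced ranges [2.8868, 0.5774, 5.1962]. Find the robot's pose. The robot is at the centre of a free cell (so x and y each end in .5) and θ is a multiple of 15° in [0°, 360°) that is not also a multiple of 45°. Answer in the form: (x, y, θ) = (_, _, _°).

The pose lattice has 51·16 = 816 candidates. Test each by forward raycasting.
  (7.5, 6.5, 210°): beam 2 = 6.3509 ≠ 0.5774 ✗
  (6.5, 6.5, 240°): beam 1 = 3.0000 ≠ 2.8868 ✗
  (6.5, 5.5, 75°): beam 1 = 2.5882 ≠ 2.8868 ✗
  (6.5, 7.5, 285°): beam 1 = 2.5882 ≠ 2.8868 ✗
  …
  (4.5, 5.5, 150°): r_1=2.8868, r_2=0.5774, r_3=5.1962 — all match ✓
Only this pose fits every beam.

(x, y, θ) = (4.5, 5.5, 150°)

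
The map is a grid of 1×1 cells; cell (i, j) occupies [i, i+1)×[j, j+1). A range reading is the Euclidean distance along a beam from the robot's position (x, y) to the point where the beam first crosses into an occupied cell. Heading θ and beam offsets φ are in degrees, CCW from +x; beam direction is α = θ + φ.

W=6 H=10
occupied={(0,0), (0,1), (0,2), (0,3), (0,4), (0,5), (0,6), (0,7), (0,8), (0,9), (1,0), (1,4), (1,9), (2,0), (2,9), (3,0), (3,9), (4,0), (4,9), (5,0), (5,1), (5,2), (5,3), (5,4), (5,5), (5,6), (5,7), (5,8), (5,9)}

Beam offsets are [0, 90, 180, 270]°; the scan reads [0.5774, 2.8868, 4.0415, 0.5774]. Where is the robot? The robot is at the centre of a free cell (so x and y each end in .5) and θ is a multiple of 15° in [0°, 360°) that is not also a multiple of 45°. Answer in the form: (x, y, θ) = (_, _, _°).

Enumerate (i+0.5, j+0.5, θ) over the 31 free cells and 16 admissible headings. For each, cast all 4 beams and compare to the given ranges.
  (1.5, 5.5, 300°): beam 2 = 4.0415 ≠ 2.8868 ✗
  (2.5, 3.5, 210°): beam 1 = 1.7321 ≠ 0.5774 ✗
  (3.5, 6.5, 75°): beam 1 = 2.5882 ≠ 0.5774 ✗
  …
  (1.5, 3.5, 210°): r_1=0.5774, r_2=2.8868, r_3=4.0415, r_4=0.5774 — all match ✓
No second candidate reproduces the full scan.

(x, y, θ) = (1.5, 3.5, 210°)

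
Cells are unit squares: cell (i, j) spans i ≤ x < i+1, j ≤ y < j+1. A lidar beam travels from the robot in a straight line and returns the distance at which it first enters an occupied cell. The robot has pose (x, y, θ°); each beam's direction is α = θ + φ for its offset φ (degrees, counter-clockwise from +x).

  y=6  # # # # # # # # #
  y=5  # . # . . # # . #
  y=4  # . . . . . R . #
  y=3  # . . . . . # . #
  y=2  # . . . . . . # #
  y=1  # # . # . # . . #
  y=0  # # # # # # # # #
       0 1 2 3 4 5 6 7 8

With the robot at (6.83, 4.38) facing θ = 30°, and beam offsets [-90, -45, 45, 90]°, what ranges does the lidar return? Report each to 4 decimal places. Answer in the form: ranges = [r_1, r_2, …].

beam 1: φ=-90°, α=300°
  d=(0.5000,-0.8660)  start (6,4)  tX=0.3400 tY=0.4388  stride 1/|dx|=2.0000 1/|dy|=1.1547
    cross x-line → (7,4), t=0.3400
    cross y-line → (7,3), t=0.4388
    cross y-line → (7,2), t=1.5935 (wall)
  → r_1 = 1.5935
beam 2: φ=-45°, α=345°
  d=(0.9659,-0.2588)  start (6,4)  tX=0.1760 tY=1.4682  stride 1/|dx|=1.0353 1/|dy|=3.8637
    cross x-line → (7,4), t=0.1760
    cross x-line → (8,4), t=1.2113 (wall)
  → r_2 = 1.2113
beam 3: φ=45°, α=75°
  d=(0.2588,0.9659)  start (6,4)  tX=0.6568 tY=0.6419  stride 1/|dx|=3.8637 1/|dy|=1.0353
    cross y-line → (6,5), t=0.6419 (wall)
  → r_3 = 0.6419
beam 4: φ=90°, α=120°
  d=(-0.5000,0.8660)  start (6,4)  tX=1.6600 tY=0.7159  stride 1/|dx|=2.0000 1/|dy|=1.1547
    cross y-line → (6,5), t=0.7159 (wall)
  → r_4 = 0.7159

ranges = [1.5935, 1.2113, 0.6419, 0.7159]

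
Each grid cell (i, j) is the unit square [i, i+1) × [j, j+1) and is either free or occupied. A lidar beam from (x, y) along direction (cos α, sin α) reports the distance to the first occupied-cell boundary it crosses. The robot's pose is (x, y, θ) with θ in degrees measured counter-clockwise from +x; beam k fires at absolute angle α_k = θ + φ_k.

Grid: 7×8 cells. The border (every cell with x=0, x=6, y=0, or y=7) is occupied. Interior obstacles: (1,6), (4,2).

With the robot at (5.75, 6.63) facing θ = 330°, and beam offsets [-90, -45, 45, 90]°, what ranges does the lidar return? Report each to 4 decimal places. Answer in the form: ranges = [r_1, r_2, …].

beam 1: φ=-90°, α=240°
  cosα=-0.5000 sinα=-0.8660 | (5,6) | tMaxX 1.5000 tMaxY 0.7275 | tΔX 2.0000 tΔY 1.1547
    t=0.7275 [y] (5,5)
    t=1.5000 [x] (4,5)
    t=1.8822 [y] (4,4)
    t=3.0369 [y] (4,3)
    t=3.5000 [x] (3,3)
    t=4.1916 [y] (3,2)
    t=5.3463 [y] (3,1)
    t=5.5000 [x] (2,1)
    t=6.5010 [y] (2,0) — stop
  → r_1 = 6.5010
beam 2: φ=-45°, α=285°
  cosα=0.2588 sinα=-0.9659 | (5,6) | tMaxX 0.9659 tMaxY 0.6522 | tΔX 3.8637 tΔY 1.0353
    t=0.6522 [y] (5,5)
    t=0.9659 [x] (6,5) — stop
  → r_2 = 0.9659
beam 3: φ=45°, α=15°
  cosα=0.9659 sinα=0.2588 | (5,6) | tMaxX 0.2588 tMaxY 1.4296 | tΔX 1.0353 tΔY 3.8637
    t=0.2588 [x] (6,6) — stop
  → r_3 = 0.2588
beam 4: φ=90°, α=60°
  cosα=0.5000 sinα=0.8660 | (5,6) | tMaxX 0.5000 tMaxY 0.4272 | tΔX 2.0000 tΔY 1.1547
    t=0.4272 [y] (5,7) — stop
  → r_4 = 0.4272

ranges = [6.5010, 0.9659, 0.2588, 0.4272]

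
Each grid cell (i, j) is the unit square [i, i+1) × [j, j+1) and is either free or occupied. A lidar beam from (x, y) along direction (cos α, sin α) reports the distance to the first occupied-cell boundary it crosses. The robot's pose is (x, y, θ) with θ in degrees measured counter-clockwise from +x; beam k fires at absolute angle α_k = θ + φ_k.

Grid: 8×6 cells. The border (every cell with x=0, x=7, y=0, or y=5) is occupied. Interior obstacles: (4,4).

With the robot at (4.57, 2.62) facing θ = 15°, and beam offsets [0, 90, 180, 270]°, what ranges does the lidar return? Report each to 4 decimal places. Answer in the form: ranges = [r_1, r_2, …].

beam 1: φ=0°, α=15°
  direction (0.9659, 0.2588); cell (4,2); t to first gridline: x 0.4452, y 1.4682 (then +1.0353 / +3.8637)
    (5,2) via x @ 0.4452
    (5,3) via y @ 1.4682
    (6,3) via x @ 1.4804
    (7,3) via x @ 2.5157  # hit
  → r_1 = 2.5157
beam 2: φ=90°, α=105°
  direction (-0.2588, 0.9659); cell (4,2); t to first gridline: x 2.2023, y 0.3934 (then +3.8637 / +1.0353)
    (4,3) via y @ 0.3934
    (4,4) via y @ 1.4287  # hit
  → r_2 = 1.4287
beam 3: φ=180°, α=195°
  direction (-0.9659, -0.2588); cell (4,2); t to first gridline: x 0.5901, y 2.3955 (then +1.0353 / +3.8637)
    (3,2) via x @ 0.5901
    (2,2) via x @ 1.6254
    (2,1) via y @ 2.3955
    (1,1) via x @ 2.6607
    (0,1) via x @ 3.6959  # hit
  → r_3 = 3.6959
beam 4: φ=270°, α=285°
  direction (0.2588, -0.9659); cell (4,2); t to first gridline: x 1.6614, y 0.6419 (then +3.8637 / +1.0353)
    (4,1) via y @ 0.6419
    (5,1) via x @ 1.6614
    (5,0) via y @ 1.6771  # hit
  → r_4 = 1.6771

ranges = [2.5157, 1.4287, 3.6959, 1.6771]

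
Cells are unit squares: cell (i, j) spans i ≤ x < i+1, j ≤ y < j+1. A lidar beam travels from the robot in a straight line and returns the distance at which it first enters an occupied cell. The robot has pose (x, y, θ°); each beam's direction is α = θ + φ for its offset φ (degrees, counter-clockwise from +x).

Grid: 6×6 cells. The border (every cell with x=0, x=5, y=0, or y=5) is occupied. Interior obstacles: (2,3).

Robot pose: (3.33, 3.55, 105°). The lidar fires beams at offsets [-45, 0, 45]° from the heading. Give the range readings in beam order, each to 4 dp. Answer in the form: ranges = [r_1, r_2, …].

beam 1: φ=-45°, α=60°
  d=(0.5000,0.8660)  start (3,3)  tX=1.3400 tY=0.5196  stride 1/|dx|=2.0000 1/|dy|=1.1547
    cross y-line → (3,4), t=0.5196
    cross x-line → (4,4), t=1.3400
    cross y-line → (4,5), t=1.6743 (wall)
  → r_1 = 1.6743
beam 2: φ=0°, α=105°
  d=(-0.2588,0.9659)  start (3,3)  tX=1.2750 tY=0.4659  stride 1/|dx|=3.8637 1/|dy|=1.0353
    cross y-line → (3,4), t=0.4659
    cross x-line → (2,4), t=1.2750
    cross y-line → (2,5), t=1.5012 (wall)
  → r_2 = 1.5012
beam 3: φ=45°, α=150°
  d=(-0.8660,0.5000)  start (3,3)  tX=0.3811 tY=0.9000  stride 1/|dx|=1.1547 1/|dy|=2.0000
    cross x-line → (2,3), t=0.3811 (wall)
  → r_3 = 0.3811

ranges = [1.6743, 1.5012, 0.3811]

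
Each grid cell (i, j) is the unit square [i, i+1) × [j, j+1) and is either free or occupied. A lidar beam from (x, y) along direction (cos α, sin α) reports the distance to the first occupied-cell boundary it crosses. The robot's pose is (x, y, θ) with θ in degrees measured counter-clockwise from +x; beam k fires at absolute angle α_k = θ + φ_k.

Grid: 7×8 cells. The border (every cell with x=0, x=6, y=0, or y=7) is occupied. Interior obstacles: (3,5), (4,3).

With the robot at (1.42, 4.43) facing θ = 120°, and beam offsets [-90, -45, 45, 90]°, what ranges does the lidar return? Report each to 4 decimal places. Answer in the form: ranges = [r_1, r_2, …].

beam 1: φ=-90°, α=30°
  dir = (cos 30°, sin 30°) = (0.8660, 0.5000); from cell (1,4)
  next x-line at t=0.6697, next y-line at t=1.1400; Δt_x=1.1547, Δt_y=2.0000
    x: enter (2,4) at t=0.6697
    y: enter (2,5) at t=1.1400
    x: enter (3,5) at t=1.8244 ← occupied
  → r_1 = 1.8244
beam 2: φ=-45°, α=75°
  dir = (cos 75°, sin 75°) = (0.2588, 0.9659); from cell (1,4)
  next x-line at t=2.2409, next y-line at t=0.5901; Δt_x=3.8637, Δt_y=1.0353
    y: enter (1,5) at t=0.5901
    y: enter (1,6) at t=1.6254
    x: enter (2,6) at t=2.2409
    y: enter (2,7) at t=2.6607 ← occupied
  → r_2 = 2.6607
beam 3: φ=45°, α=165°
  dir = (cos 165°, sin 165°) = (-0.9659, 0.2588); from cell (1,4)
  next x-line at t=0.4348, next y-line at t=2.2023; Δt_x=1.0353, Δt_y=3.8637
    x: enter (0,4) at t=0.4348 ← occupied
  → r_3 = 0.4348
beam 4: φ=90°, α=210°
  dir = (cos 210°, sin 210°) = (-0.8660, -0.5000); from cell (1,4)
  next x-line at t=0.4850, next y-line at t=0.8600; Δt_x=1.1547, Δt_y=2.0000
    x: enter (0,4) at t=0.4850 ← occupied
  → r_4 = 0.4850

ranges = [1.8244, 2.6607, 0.4348, 0.4850]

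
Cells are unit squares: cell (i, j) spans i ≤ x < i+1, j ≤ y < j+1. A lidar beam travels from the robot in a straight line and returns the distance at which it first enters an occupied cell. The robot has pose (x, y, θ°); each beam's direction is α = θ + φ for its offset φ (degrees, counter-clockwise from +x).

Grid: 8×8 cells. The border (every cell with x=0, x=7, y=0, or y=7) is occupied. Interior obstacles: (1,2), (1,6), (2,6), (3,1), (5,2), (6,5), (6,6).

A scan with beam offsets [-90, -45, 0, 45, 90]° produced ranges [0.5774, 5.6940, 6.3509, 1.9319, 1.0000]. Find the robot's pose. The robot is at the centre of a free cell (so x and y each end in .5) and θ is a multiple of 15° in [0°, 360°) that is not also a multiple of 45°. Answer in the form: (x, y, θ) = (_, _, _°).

Candidates: 29 free-cell centres × 16 headings = 464 poses. Raycast each; keep the one whose scan matches to 4 dp.
  (2.5, 5.5, 60°): beam 1 = 5.1962 ≠ 0.5774 ✗
  (1.5, 1.5, 285°): beam 1 = 0.5176 ≠ 0.5774 ✗
  (6.5, 4.5, 300°): beam 1 = 6.3509 ≠ 0.5774 ✗
  …
  (6.5, 4.5, 210°): r_1=0.5774, r_2=5.6940, r_3=6.3509, r_4=1.9319, r_5=1.0000 — all match ✓
No second candidate reproduces the full scan.

(x, y, θ) = (6.5, 4.5, 210°)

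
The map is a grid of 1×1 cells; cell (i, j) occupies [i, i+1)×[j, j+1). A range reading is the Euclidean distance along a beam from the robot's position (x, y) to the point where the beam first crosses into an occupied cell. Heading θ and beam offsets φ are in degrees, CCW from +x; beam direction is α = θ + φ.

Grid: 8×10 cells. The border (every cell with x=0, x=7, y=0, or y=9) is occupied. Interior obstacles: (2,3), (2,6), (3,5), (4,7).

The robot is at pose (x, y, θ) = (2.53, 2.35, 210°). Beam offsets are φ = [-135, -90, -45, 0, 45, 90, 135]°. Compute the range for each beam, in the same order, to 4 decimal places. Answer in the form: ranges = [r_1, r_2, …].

beam 1: φ=-135°, α=75°
  direction (0.2588, 0.9659); cell (2,2); t to first gridline: x 1.8159, y 0.6729 (then +3.8637 / +1.0353)
    (2,3) via y @ 0.6729  # hit
  → r_1 = 0.6729
beam 2: φ=-90°, α=120°
  direction (-0.5000, 0.8660); cell (2,2); t to first gridline: x 1.0600, y 0.7506 (then +2.0000 / +1.1547)
    (2,3) via y @ 0.7506  # hit
  → r_2 = 0.7506
beam 3: φ=-45°, α=165°
  direction (-0.9659, 0.2588); cell (2,2); t to first gridline: x 0.5487, y 2.5114 (then +1.0353 / +3.8637)
    (1,2) via x @ 0.5487
    (0,2) via x @ 1.5840  # hit
  → r_3 = 1.5840
beam 4: φ=0°, α=210°
  direction (-0.8660, -0.5000); cell (2,2); t to first gridline: x 0.6120, y 0.7000 (then +1.1547 / +2.0000)
    (1,2) via x @ 0.6120
    (1,1) via y @ 0.7000
    (0,1) via x @ 1.7667  # hit
  → r_4 = 1.7667
beam 5: φ=45°, α=255°
  direction (-0.2588, -0.9659); cell (2,2); t to first gridline: x 2.0478, y 0.3623 (then +3.8637 / +1.0353)
    (2,1) via y @ 0.3623
    (2,0) via y @ 1.3976  # hit
  → r_5 = 1.3976
beam 6: φ=90°, α=300°
  direction (0.5000, -0.8660); cell (2,2); t to first gridline: x 0.9400, y 0.4041 (then +2.0000 / +1.1547)
    (2,1) via y @ 0.4041
    (3,1) via x @ 0.9400
    (3,0) via y @ 1.5588  # hit
  → r_6 = 1.5588
beam 7: φ=135°, α=345°
  direction (0.9659, -0.2588); cell (2,2); t to first gridline: x 0.4866, y 1.3523 (then +1.0353 / +3.8637)
    (3,2) via x @ 0.4866
    (3,1) via y @ 1.3523
    (4,1) via x @ 1.5219
    (5,1) via x @ 2.5571
    (6,1) via x @ 3.5924
    (7,1) via x @ 4.6277  # hit
  → r_7 = 4.6277

ranges = [0.6729, 0.7506, 1.5840, 1.7667, 1.3976, 1.5588, 4.6277]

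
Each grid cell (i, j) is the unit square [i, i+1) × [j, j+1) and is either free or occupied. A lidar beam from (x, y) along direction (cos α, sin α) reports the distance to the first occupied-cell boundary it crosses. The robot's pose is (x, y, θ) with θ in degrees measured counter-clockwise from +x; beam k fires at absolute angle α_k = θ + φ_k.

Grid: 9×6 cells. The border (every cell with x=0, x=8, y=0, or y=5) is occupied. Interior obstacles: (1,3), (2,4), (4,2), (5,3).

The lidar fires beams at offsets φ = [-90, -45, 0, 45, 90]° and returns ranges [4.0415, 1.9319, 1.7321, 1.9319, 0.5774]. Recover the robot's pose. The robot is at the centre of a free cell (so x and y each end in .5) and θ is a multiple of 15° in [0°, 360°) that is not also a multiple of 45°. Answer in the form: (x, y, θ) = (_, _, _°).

Enumerate (i+0.5, j+0.5, θ) over the 24 free cells and 16 admissible headings. For each, cast all 5 beams and compare to the given ranges.
  (1.5, 2.5, 210°): beam 1 = 0.5774 ≠ 4.0415 ✗
  (4.5, 4.5, 285°): beam 1 = 1.5529 ≠ 4.0415 ✗
  (2.5, 1.5, 60°): beam 1 = 1.0000 ≠ 4.0415 ✗
  (5.5, 2.5, 120°): beam 1 = 2.8868 ≠ 4.0415 ✗
  …
  (3.5, 4.5, 330°): r_1=4.0415, r_2=1.9319, r_3=1.7321, r_4=1.9319, r_5=0.5774 — all match ✓
No second candidate reproduces the full scan.

(x, y, θ) = (3.5, 4.5, 330°)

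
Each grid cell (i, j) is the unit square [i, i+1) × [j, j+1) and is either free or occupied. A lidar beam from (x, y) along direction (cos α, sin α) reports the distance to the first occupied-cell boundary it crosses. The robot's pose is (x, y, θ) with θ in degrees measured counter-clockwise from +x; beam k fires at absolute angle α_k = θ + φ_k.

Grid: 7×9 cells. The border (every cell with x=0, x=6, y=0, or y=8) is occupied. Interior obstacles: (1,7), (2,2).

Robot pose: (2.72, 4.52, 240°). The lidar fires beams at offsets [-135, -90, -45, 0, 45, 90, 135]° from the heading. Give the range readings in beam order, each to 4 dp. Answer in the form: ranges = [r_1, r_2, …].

ranges = [2.7819, 1.9861, 1.7807, 3.4400, 3.6442, 3.7874, 3.3957]

beam 1: φ=-135°, α=105°
  dir = (cos 105°, sin 105°) = (-0.2588, 0.9659); from cell (2,4)
  next x-line at t=2.7819, next y-line at t=0.4969; Δt_x=3.8637, Δt_y=1.0353
    y: enter (2,5) at t=0.4969
    y: enter (2,6) at t=1.5322
    y: enter (2,7) at t=2.5675
    x: enter (1,7) at t=2.7819 ← occupied
  → r_1 = 2.7819
beam 2: φ=-90°, α=150°
  dir = (cos 150°, sin 150°) = (-0.8660, 0.5000); from cell (2,4)
  next x-line at t=0.8314, next y-line at t=0.9600; Δt_x=1.1547, Δt_y=2.0000
    x: enter (1,4) at t=0.8314
    y: enter (1,5) at t=0.9600
    x: enter (0,5) at t=1.9861 ← occupied
  → r_2 = 1.9861
beam 3: φ=-45°, α=195°
  dir = (cos 195°, sin 195°) = (-0.9659, -0.2588); from cell (2,4)
  next x-line at t=0.7454, next y-line at t=2.0091; Δt_x=1.0353, Δt_y=3.8637
    x: enter (1,4) at t=0.7454
    x: enter (0,4) at t=1.7807 ← occupied
  → r_3 = 1.7807
beam 4: φ=0°, α=240°
  dir = (cos 240°, sin 240°) = (-0.5000, -0.8660); from cell (2,4)
  next x-line at t=1.4400, next y-line at t=0.6004; Δt_x=2.0000, Δt_y=1.1547
    y: enter (2,3) at t=0.6004
    x: enter (1,3) at t=1.4400
    y: enter (1,2) at t=1.7551
    y: enter (1,1) at t=2.9098
    x: enter (0,1) at t=3.4400 ← occupied
  → r_4 = 3.4400
beam 5: φ=45°, α=285°
  dir = (cos 285°, sin 285°) = (0.2588, -0.9659); from cell (2,4)
  next x-line at t=1.0818, next y-line at t=0.5383; Δt_x=3.8637, Δt_y=1.0353
    y: enter (2,3) at t=0.5383
    x: enter (3,3) at t=1.0818
    y: enter (3,2) at t=1.5736
    y: enter (3,1) at t=2.6089
    y: enter (3,0) at t=3.6442 ← occupied
  → r_5 = 3.6442
beam 6: φ=90°, α=330°
  dir = (cos 330°, sin 330°) = (0.8660, -0.5000); from cell (2,4)
  next x-line at t=0.3233, next y-line at t=1.0400; Δt_x=1.1547, Δt_y=2.0000
    x: enter (3,4) at t=0.3233
    y: enter (3,3) at t=1.0400
    x: enter (4,3) at t=1.4780
    x: enter (5,3) at t=2.6327
    y: enter (5,2) at t=3.0400
    x: enter (6,2) at t=3.7874 ← occupied
  → r_6 = 3.7874
beam 7: φ=135°, α=15°
  dir = (cos 15°, sin 15°) = (0.9659, 0.2588); from cell (2,4)
  next x-line at t=0.2899, next y-line at t=1.8546; Δt_x=1.0353, Δt_y=3.8637
    x: enter (3,4) at t=0.2899
    x: enter (4,4) at t=1.3252
    y: enter (4,5) at t=1.8546
    x: enter (5,5) at t=2.3604
    x: enter (6,5) at t=3.3957 ← occupied
  → r_7 = 3.3957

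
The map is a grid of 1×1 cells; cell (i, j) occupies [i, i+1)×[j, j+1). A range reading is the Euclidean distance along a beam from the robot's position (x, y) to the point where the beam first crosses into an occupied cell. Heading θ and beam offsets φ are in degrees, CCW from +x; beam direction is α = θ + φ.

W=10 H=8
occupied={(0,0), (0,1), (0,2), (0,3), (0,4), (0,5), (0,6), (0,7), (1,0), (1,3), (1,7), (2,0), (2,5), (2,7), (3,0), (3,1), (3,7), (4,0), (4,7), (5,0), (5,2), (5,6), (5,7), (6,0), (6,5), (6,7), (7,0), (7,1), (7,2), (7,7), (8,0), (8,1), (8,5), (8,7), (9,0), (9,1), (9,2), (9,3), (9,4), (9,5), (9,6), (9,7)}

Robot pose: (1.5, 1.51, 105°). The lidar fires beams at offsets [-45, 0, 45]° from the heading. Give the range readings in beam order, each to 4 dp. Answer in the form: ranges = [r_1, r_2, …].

beam 1: φ=-45°, α=60°
  d=(0.5000,0.8660)  start (1,1)  tX=1.0000 tY=0.5658  stride 1/|dx|=2.0000 1/|dy|=1.1547
    cross y-line → (1,2), t=0.5658
    cross x-line → (2,2), t=1.0000
    cross y-line → (2,3), t=1.7205
    cross y-line → (2,4), t=2.8752
    cross x-line → (3,4), t=3.0000
    cross y-line → (3,5), t=4.0299
    cross x-line → (4,5), t=5.0000
    cross y-line → (4,6), t=5.1846
    cross y-line → (4,7), t=6.3393 (wall)
  → r_1 = 6.3393
beam 2: φ=0°, α=105°
  d=(-0.2588,0.9659)  start (1,1)  tX=1.9319 tY=0.5073  stride 1/|dx|=3.8637 1/|dy|=1.0353
    cross y-line → (1,2), t=0.5073
    cross y-line → (1,3), t=1.5426 (wall)
  → r_2 = 1.5426
beam 3: φ=45°, α=150°
  d=(-0.8660,0.5000)  start (1,1)  tX=0.5774 tY=0.9800  stride 1/|dx|=1.1547 1/|dy|=2.0000
    cross x-line → (0,1), t=0.5774 (wall)
  → r_3 = 0.5774

ranges = [6.3393, 1.5426, 0.5774]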